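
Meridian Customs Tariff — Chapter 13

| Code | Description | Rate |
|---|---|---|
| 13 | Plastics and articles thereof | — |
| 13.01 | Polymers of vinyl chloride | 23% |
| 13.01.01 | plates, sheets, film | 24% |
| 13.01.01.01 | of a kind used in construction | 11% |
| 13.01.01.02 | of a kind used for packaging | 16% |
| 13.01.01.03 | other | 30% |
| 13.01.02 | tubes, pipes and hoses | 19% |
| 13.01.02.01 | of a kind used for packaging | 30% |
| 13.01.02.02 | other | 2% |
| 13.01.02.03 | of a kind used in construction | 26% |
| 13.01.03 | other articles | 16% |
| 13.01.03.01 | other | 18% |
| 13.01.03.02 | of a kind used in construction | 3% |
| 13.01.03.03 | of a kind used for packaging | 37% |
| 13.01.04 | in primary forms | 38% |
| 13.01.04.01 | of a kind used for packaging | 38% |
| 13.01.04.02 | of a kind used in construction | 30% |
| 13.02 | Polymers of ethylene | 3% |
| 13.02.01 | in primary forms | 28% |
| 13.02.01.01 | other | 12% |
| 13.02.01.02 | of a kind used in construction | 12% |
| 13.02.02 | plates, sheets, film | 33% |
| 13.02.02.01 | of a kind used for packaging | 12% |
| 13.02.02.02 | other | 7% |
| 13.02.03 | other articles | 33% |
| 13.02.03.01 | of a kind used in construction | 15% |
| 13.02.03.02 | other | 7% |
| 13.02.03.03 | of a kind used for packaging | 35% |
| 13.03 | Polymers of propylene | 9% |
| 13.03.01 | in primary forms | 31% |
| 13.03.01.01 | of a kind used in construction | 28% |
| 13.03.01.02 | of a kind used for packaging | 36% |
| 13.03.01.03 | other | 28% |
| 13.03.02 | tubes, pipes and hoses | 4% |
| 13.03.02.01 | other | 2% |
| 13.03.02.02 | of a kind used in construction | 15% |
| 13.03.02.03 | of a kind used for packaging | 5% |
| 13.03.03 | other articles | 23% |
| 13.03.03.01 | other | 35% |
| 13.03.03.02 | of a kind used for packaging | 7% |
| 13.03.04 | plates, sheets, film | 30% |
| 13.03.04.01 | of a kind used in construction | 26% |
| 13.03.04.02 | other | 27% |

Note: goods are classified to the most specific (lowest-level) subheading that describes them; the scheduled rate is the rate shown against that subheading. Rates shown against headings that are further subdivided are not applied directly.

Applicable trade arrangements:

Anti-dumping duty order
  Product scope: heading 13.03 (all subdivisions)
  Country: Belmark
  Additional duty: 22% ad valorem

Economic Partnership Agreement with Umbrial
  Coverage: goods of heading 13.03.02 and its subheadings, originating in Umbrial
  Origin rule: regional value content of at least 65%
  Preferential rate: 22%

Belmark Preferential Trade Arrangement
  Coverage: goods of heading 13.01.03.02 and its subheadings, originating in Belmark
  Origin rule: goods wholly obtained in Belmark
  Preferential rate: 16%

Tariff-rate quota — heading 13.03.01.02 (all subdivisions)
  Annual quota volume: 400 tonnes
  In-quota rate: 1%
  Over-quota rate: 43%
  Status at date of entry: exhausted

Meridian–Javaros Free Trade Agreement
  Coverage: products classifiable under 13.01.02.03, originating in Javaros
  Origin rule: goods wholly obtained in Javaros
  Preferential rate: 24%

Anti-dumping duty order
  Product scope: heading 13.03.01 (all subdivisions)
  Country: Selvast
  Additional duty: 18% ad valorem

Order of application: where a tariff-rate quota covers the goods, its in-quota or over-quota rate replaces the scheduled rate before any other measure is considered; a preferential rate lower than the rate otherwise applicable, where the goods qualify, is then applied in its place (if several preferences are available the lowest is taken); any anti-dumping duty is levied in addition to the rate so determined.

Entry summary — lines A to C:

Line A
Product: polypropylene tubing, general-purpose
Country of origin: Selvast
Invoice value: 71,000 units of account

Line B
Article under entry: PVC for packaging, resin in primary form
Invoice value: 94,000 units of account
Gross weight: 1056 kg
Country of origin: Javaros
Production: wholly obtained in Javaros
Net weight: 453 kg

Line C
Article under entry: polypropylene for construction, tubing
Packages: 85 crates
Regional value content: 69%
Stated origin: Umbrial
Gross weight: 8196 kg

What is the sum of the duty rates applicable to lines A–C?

Line A: polypropylene → 13.03; tubing → 13.03.02; general-purpose → 13.03.02.01. Scheduled 2%. No special measure applies. → 2%.
Line B: PVC → 13.01; resin in primary form → 13.01.04; for packaging → 13.01.04.01. Scheduled 38%. Javaros agreement on 13.01.02.03: 13.01.04.01 not covered. → 38%.
Line C: polypropylene → 13.03; tubing → 13.03.02; for construction → 13.03.02.02. Scheduled 15%. Umbrial agreement on 13.03.02: RVC ≥ 65% → 22% available; preference 22% not lower than 15% → no reduction. → 15%.
Sum: 2% + 38% + 15% = 55%.

55%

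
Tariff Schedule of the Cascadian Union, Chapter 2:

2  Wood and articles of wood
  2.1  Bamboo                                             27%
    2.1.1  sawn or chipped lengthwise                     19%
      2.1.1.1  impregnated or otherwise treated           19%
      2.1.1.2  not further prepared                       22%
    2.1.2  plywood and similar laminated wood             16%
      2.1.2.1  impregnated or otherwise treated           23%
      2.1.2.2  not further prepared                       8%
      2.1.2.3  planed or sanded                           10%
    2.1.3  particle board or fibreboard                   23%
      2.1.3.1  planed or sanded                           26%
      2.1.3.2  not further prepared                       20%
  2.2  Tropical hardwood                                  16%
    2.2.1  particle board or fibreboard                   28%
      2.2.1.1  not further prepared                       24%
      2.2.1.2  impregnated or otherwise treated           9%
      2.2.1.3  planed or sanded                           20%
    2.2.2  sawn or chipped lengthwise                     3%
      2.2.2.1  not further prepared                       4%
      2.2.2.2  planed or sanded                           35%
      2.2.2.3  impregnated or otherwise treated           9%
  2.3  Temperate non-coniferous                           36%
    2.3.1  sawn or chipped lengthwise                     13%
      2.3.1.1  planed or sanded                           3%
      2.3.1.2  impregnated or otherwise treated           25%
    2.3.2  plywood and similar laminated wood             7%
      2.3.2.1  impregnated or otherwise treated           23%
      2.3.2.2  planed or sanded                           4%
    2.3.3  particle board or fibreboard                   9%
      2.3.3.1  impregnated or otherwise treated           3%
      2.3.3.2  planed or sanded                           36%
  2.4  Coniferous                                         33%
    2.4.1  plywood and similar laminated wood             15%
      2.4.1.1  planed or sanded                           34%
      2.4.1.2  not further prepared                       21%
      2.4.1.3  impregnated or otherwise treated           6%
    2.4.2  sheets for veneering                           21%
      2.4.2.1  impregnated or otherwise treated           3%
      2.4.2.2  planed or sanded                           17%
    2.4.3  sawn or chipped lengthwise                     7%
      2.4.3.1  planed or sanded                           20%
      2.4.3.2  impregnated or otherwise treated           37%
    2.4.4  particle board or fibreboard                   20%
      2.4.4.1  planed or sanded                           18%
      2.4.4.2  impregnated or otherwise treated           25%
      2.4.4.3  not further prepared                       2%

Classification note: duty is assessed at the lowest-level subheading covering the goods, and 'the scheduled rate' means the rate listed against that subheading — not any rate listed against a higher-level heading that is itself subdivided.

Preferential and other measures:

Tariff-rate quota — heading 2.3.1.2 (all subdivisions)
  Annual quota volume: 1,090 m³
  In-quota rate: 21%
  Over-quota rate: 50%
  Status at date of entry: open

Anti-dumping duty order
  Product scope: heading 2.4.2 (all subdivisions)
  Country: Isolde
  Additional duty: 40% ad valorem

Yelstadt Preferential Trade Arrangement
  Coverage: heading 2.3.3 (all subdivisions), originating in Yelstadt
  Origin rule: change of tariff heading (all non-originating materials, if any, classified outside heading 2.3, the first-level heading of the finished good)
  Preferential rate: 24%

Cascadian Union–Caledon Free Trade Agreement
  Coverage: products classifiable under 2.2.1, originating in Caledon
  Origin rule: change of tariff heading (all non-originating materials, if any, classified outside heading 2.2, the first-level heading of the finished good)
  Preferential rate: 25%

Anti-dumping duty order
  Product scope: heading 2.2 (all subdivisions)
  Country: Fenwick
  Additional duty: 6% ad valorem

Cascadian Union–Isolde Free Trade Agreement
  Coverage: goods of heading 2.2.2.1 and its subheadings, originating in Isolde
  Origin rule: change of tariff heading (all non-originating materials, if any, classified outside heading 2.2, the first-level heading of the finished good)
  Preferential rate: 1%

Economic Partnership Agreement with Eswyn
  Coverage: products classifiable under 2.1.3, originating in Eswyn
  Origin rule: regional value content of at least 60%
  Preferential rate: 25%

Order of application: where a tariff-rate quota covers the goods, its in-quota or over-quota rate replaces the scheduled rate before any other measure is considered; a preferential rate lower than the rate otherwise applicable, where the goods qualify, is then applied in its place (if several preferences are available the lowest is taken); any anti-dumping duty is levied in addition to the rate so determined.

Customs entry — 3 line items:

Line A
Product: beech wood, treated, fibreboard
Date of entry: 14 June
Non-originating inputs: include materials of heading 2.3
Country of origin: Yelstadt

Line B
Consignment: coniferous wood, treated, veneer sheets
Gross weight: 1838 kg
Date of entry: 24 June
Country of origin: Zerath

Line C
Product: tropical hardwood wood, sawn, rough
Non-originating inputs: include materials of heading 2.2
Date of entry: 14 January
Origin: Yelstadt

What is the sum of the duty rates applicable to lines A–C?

Line A: beech → 2.3; fibreboard → 2.3.3; treated → 2.3.3.1. Scheduled 3%. Yelstadt agreement on 2.3.3: CTH not met. → 3%.
Line B: coniferous → 2.4; veneer sheets → 2.4.2; treated → 2.4.2.1. Scheduled 3%. No special measure applies. → 3%.
Line C: tropical hardwood → 2.2; sawn → 2.2.2; rough → 2.2.2.1. Scheduled 4%. Yelstadt agreement on 2.3.3: 2.2.2.1 not covered. → 4%.
Sum: 3% + 3% + 4% = 10%.

10%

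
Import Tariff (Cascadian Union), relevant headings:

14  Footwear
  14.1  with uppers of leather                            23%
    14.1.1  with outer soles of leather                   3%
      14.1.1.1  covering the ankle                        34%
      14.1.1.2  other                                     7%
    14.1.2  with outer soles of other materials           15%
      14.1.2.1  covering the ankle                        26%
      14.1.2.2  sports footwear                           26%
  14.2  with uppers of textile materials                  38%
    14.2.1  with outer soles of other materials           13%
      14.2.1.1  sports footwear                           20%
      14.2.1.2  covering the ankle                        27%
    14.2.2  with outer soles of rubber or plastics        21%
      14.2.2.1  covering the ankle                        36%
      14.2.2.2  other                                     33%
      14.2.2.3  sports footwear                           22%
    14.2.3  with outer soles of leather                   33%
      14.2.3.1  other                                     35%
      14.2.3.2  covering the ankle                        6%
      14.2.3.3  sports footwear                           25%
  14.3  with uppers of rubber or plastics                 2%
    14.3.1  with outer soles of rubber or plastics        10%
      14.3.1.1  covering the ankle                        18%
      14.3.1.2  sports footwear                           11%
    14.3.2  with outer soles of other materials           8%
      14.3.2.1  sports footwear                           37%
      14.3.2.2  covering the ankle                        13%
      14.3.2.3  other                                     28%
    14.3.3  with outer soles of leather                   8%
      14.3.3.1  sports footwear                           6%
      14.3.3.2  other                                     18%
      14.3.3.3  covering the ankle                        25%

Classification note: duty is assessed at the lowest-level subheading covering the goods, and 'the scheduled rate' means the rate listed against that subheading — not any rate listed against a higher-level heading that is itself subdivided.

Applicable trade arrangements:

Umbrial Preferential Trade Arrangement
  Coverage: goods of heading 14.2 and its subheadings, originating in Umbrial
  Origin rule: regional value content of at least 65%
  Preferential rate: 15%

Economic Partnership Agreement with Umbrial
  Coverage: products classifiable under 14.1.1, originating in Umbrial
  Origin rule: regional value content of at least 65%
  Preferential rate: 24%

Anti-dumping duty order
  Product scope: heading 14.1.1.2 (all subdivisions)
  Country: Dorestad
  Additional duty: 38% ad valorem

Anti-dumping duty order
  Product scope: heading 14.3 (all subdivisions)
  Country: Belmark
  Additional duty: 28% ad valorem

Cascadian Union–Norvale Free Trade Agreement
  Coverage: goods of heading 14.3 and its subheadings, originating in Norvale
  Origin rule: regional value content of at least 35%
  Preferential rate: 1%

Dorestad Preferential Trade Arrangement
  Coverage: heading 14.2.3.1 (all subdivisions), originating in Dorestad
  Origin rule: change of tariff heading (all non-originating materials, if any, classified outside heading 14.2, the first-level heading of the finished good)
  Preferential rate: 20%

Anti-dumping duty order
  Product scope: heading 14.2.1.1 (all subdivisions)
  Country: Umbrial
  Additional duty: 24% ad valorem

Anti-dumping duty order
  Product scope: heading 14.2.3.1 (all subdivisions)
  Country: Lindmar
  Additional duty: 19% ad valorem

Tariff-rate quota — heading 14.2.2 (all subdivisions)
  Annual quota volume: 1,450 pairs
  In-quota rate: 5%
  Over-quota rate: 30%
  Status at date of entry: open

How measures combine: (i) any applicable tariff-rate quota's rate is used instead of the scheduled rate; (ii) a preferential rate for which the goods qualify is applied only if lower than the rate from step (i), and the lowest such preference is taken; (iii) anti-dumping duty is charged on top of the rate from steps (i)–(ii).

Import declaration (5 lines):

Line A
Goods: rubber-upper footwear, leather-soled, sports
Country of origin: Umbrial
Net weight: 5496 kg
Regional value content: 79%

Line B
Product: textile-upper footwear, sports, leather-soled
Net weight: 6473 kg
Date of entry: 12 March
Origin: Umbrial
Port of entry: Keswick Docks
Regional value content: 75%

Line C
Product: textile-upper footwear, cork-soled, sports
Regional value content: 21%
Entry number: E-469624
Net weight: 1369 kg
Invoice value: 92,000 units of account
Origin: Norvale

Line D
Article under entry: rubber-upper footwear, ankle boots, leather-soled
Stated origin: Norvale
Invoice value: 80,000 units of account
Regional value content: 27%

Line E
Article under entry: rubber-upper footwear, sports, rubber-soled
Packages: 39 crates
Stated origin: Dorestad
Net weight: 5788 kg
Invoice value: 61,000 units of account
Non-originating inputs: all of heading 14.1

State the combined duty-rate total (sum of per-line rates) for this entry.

77%

Line A: rubber-upper → 14.3; leather-soled → 14.3.3; sports → 14.3.3.1. Scheduled 6%. Umbrial agreement on 14.2: 14.3.3.1 not covered; Umbrial agreement on 14.1.1: 14.3.3.1 not covered. → 6%.
Line B: textile-upper → 14.2; leather-soled → 14.2.3; sports → 14.2.3.3. Scheduled 25%. Umbrial agreement on 14.2: RVC ≥ 65% → 15% available; Umbrial agreement on 14.1.1: 14.2.3.3 not covered; preferential 15%. → 15%.
Line C: textile-upper → 14.2; cork-soled → 14.2.1; sports → 14.2.1.1. Scheduled 20%. Norvale agreement on 14.3: 14.2.1.1 not covered. → 20%.
Line D: rubber-upper → 14.3; leather-soled → 14.3.3; ankle boots → 14.3.3.3. Scheduled 25%. Norvale agreement on 14.3: RVC < 35%. → 25%.
Line E: rubber-upper → 14.3; rubber-soled → 14.3.1; sports → 14.3.1.2. Scheduled 11%. Dorestad agreement on 14.2.3.1: 14.3.1.2 not covered. → 11%.
Sum: 6% + 15% + 20% + 25% + 11% = 77%.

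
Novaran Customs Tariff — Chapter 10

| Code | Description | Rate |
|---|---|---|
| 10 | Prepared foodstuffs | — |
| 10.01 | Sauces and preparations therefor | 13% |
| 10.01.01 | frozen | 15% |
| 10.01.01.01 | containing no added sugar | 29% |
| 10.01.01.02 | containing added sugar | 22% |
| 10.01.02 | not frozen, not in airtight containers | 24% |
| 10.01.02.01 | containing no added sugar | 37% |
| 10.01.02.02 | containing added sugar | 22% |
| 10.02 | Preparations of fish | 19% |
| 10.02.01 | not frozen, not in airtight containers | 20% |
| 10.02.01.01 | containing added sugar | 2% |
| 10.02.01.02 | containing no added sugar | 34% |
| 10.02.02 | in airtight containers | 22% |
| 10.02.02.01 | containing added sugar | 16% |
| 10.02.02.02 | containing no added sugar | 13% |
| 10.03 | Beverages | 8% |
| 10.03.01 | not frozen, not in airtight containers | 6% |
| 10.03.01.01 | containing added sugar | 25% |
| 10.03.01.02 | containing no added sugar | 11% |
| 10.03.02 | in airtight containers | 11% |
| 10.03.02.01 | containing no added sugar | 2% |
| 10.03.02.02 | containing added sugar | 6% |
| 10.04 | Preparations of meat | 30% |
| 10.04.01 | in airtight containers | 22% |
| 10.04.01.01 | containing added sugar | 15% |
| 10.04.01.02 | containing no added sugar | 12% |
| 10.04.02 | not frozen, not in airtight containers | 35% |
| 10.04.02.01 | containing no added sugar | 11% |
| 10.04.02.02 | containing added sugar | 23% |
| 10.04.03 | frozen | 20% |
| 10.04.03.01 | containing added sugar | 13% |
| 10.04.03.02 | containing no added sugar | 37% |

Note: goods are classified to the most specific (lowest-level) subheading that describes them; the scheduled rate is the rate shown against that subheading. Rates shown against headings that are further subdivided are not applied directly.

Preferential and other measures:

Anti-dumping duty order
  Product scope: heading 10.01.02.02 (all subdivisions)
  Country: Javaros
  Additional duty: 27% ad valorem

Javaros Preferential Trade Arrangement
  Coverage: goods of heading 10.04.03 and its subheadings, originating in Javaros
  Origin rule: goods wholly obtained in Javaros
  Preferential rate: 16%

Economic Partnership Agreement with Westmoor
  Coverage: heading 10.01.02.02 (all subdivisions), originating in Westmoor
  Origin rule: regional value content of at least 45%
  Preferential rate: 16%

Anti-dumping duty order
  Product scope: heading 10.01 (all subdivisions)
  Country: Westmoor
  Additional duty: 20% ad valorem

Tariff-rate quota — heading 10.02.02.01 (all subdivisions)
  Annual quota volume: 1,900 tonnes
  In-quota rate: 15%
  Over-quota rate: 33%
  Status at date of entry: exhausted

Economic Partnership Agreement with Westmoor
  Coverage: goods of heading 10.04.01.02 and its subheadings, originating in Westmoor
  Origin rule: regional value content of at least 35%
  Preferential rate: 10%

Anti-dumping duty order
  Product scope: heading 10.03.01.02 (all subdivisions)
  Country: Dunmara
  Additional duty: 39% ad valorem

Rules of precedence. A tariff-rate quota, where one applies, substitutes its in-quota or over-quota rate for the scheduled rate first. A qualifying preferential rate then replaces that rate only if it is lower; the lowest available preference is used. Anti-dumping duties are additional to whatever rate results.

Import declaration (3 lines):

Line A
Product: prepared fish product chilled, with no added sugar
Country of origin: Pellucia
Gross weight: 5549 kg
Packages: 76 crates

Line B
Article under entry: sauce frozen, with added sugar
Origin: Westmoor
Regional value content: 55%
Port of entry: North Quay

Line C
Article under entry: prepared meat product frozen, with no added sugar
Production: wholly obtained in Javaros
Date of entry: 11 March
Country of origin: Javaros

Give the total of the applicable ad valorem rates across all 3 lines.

92%

Line A: prepared fish product → 10.02; chilled → 10.02.01; with no added sugar → 10.02.01.02. Scheduled 34%. No special measure applies. → 34%.
Line B: sauce → 10.01; frozen → 10.01.01; with added sugar → 10.01.01.02. Scheduled 22%. Westmoor agreement on 10.01.02.02: 10.01.01.02 not covered; Westmoor agreement on 10.04.01.02: 10.01.01.02 not covered; anti-dumping (Westmoor, 10.01): +20%; total 22% + 20% = 42%. → 42%.
Line C: prepared meat product → 10.04; frozen → 10.04.03; with no added sugar → 10.04.03.02. Scheduled 37%. Javaros agreement on 10.04.03: wholly obtained → 16% available; preferential 16%. → 16%.
Sum: 34% + 42% + 16% = 92%.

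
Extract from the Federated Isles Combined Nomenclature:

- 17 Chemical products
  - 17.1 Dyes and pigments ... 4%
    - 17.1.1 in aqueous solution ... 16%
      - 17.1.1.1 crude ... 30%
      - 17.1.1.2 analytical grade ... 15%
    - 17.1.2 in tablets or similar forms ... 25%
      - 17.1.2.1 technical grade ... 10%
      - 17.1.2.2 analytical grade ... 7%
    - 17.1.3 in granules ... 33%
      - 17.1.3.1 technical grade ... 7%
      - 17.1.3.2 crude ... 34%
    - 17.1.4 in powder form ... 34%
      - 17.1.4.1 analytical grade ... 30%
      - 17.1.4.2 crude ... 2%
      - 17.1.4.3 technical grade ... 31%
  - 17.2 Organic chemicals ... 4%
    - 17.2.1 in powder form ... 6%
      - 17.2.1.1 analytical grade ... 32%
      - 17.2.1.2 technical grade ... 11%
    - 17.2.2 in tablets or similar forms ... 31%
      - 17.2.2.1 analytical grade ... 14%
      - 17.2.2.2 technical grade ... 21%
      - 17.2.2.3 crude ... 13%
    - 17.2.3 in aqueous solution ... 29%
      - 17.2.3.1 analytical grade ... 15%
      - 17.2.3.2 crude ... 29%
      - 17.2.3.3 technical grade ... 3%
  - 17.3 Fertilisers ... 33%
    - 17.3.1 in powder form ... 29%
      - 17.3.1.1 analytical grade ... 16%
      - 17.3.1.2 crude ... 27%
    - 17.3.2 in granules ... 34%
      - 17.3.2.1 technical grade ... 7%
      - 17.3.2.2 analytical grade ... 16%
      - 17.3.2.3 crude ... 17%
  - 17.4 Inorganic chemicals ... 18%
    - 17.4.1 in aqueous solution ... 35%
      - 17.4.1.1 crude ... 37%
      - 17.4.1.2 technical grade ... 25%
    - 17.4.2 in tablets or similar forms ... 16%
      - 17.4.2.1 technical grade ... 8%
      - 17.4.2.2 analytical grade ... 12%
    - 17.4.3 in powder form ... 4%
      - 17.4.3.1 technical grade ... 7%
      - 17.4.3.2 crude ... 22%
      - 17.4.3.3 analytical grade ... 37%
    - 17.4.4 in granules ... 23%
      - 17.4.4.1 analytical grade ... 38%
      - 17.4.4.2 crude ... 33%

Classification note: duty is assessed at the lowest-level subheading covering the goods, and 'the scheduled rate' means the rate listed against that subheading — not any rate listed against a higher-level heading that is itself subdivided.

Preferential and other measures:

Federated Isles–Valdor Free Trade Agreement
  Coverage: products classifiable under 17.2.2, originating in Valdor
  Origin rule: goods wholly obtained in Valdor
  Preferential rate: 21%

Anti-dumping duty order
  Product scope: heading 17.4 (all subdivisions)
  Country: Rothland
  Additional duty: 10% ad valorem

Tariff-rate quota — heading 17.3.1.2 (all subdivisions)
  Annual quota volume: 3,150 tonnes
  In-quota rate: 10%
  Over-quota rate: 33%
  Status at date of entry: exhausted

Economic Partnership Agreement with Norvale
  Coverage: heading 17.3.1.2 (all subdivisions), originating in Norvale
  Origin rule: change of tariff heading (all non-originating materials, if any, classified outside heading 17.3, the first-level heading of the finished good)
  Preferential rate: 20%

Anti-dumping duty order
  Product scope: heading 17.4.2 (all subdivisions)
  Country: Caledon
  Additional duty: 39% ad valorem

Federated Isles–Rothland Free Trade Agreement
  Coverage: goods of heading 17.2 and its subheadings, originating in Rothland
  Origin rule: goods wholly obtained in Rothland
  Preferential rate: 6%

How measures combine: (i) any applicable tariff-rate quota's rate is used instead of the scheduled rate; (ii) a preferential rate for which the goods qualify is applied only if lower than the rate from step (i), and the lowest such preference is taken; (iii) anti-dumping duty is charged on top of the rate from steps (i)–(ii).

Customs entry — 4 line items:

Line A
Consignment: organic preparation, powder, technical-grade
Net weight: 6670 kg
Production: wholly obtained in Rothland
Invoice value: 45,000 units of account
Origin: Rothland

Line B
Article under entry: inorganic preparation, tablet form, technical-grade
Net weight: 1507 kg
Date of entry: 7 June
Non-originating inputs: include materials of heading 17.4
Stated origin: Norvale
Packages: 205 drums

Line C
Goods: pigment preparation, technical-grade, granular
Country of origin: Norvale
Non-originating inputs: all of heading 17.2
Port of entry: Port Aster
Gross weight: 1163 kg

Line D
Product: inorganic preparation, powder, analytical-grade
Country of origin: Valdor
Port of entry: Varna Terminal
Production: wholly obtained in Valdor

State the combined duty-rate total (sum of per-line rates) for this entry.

Line A: organic → 17.2; powder → 17.2.1; technical-grade → 17.2.1.2. Scheduled 11%. Rothland agreement on 17.2: wholly obtained → 6% available; preferential 6%. → 6%.
Line B: inorganic → 17.4; tablet form → 17.4.2; technical-grade → 17.4.2.1. Scheduled 8%. Norvale agreement on 17.3.1.2: 17.4.2.1 not covered. → 8%.
Line C: pigment → 17.1; granular → 17.1.3; technical-grade → 17.1.3.1. Scheduled 7%. Norvale agreement on 17.3.1.2: 17.1.3.1 not covered. → 7%.
Line D: inorganic → 17.4; powder → 17.4.3; analytical-grade → 17.4.3.3. Scheduled 37%. Valdor agreement on 17.2.2: 17.4.3.3 not covered. → 37%.
Sum: 6% + 8% + 7% + 37% = 58%.

58%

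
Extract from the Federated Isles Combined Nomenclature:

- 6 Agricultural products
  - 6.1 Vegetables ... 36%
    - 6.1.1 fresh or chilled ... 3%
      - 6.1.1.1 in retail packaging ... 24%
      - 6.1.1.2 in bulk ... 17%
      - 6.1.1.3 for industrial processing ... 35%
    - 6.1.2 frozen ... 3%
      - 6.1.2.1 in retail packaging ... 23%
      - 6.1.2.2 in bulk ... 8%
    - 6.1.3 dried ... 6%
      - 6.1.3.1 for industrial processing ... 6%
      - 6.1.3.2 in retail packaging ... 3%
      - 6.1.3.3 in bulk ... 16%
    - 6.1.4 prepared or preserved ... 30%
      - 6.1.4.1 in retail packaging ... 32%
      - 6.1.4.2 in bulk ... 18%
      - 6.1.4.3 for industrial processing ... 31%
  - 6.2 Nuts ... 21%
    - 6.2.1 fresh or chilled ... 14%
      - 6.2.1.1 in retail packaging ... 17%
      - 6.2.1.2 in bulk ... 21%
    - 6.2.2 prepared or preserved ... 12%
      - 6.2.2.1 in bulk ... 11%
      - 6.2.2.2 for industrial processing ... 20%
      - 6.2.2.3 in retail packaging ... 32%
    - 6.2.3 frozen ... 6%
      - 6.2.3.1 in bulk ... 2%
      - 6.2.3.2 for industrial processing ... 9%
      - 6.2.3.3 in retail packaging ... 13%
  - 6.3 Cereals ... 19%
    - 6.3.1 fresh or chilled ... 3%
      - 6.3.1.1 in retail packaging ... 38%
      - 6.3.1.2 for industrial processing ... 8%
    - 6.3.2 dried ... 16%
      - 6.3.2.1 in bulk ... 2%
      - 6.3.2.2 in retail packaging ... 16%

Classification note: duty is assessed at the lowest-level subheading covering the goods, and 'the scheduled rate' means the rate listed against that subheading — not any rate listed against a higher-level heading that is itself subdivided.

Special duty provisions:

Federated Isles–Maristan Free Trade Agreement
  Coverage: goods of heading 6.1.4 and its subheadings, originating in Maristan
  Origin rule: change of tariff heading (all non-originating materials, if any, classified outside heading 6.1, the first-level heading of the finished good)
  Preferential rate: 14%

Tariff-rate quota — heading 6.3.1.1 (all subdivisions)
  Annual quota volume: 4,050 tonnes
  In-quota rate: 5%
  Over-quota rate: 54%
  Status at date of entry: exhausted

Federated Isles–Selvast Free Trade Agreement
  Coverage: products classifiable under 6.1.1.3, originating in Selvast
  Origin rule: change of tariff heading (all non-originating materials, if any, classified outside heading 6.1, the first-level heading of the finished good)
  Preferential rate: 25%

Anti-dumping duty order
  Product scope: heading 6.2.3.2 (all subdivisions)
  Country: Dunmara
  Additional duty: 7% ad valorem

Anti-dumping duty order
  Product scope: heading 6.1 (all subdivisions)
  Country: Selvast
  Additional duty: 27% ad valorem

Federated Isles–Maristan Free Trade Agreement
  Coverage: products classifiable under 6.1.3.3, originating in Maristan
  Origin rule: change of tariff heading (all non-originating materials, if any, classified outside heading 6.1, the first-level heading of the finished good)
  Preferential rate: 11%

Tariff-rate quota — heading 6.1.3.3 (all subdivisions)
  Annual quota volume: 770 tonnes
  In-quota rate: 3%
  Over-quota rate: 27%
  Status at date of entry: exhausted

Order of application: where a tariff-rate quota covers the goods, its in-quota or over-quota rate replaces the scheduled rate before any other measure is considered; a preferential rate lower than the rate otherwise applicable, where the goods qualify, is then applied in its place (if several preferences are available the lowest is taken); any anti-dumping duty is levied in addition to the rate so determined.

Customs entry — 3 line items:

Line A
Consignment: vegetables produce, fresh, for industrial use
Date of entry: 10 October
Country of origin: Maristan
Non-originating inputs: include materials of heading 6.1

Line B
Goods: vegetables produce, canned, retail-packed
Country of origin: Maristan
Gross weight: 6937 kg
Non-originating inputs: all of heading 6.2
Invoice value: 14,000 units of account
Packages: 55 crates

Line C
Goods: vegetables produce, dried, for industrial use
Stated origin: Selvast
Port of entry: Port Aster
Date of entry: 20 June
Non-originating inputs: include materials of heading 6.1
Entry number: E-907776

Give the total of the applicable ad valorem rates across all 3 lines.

Line A: vegetables → 6.1; fresh → 6.1.1; for industrial use → 6.1.1.3. Scheduled 35%. Maristan agreement on 6.1.4: 6.1.1.3 not covered; Maristan agreement on 6.1.3.3: 6.1.1.3 not covered. → 35%.
Line B: vegetables → 6.1; canned → 6.1.4; retail-packed → 6.1.4.1. Scheduled 32%. Maristan agreement on 6.1.4: CTH met → 14% available; Maristan agreement on 6.1.3.3: 6.1.4.1 not covered; preferential 14%. → 14%.
Line C: vegetables → 6.1; dried → 6.1.3; for industrial use → 6.1.3.1. Scheduled 6%. Selvast agreement on 6.1.1.3: 6.1.3.1 not covered; anti-dumping (Selvast, 6.1): +27%; total 6% + 27% = 33%. → 33%.
Sum: 35% + 14% + 33% = 82%.

82%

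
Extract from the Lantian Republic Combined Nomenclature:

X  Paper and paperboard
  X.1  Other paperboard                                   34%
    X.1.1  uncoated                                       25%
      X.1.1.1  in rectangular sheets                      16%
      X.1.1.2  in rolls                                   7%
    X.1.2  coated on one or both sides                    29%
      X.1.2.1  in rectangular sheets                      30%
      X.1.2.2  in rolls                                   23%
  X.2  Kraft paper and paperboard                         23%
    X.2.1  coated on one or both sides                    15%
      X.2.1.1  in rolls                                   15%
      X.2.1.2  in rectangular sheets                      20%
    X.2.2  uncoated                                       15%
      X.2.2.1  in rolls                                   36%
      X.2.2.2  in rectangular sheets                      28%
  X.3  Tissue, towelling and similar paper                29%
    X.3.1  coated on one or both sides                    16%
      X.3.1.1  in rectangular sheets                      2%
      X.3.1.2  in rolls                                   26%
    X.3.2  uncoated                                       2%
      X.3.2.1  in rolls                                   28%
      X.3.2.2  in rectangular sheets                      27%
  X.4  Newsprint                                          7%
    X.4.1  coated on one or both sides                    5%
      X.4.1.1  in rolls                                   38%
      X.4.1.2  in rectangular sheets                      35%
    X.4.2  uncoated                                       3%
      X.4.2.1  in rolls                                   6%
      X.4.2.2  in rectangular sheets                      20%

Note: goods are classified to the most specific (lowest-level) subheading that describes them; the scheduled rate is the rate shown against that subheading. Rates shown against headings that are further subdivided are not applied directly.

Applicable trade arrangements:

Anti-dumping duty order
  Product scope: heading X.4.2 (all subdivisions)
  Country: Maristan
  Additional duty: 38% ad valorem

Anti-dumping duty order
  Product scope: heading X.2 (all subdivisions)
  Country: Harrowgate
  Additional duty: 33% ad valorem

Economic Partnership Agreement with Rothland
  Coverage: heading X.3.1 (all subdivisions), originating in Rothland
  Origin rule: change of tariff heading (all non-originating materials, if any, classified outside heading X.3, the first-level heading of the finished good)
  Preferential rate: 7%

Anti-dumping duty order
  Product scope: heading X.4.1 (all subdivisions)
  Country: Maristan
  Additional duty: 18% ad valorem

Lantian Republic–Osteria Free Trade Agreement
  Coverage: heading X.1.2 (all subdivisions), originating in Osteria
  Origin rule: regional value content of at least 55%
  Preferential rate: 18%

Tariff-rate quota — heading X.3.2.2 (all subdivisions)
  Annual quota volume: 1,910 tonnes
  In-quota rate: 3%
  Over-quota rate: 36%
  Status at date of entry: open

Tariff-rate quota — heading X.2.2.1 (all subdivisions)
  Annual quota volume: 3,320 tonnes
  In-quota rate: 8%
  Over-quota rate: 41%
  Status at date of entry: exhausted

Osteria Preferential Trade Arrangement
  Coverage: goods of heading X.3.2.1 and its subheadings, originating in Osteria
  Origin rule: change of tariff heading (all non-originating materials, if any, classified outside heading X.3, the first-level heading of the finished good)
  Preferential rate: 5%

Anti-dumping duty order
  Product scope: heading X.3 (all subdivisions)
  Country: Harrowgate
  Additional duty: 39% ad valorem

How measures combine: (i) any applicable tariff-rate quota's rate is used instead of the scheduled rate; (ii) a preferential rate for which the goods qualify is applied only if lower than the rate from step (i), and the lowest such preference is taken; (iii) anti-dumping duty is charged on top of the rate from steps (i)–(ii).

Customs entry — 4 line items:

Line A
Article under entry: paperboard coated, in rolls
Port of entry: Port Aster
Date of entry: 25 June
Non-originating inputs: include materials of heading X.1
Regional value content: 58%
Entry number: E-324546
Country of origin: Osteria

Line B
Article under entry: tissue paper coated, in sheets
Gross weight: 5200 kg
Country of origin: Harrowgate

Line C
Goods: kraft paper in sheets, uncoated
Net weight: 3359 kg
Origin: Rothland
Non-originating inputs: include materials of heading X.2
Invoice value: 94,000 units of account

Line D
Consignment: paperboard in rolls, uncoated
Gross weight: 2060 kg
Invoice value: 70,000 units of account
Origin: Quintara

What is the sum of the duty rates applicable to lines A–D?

Line A: paperboard → X.1; coated → X.1.2; in rolls → X.1.2.2. Scheduled 23%. Osteria agreement on X.1.2: RVC ≥ 55% → 18% available; Osteria agreement on X.3.2.1: X.1.2.2 not covered; preferential 18%. → 18%.
Line B: tissue paper → X.3; coated → X.3.1; in sheets → X.3.1.1. Scheduled 2%. anti-dumping (Harrowgate, X.3): +39%; total 2% + 39% = 41%. → 41%.
Line C: kraft paper → X.2; uncoated → X.2.2; in sheets → X.2.2.2. Scheduled 28%. Rothland agreement on X.3.1: X.2.2.2 not covered. → 28%.
Line D: paperboard → X.1; uncoated → X.1.1; in rolls → X.1.1.2. Scheduled 7%. No special measure applies. → 7%.
Sum: 18% + 41% + 28% + 7% = 94%.

94%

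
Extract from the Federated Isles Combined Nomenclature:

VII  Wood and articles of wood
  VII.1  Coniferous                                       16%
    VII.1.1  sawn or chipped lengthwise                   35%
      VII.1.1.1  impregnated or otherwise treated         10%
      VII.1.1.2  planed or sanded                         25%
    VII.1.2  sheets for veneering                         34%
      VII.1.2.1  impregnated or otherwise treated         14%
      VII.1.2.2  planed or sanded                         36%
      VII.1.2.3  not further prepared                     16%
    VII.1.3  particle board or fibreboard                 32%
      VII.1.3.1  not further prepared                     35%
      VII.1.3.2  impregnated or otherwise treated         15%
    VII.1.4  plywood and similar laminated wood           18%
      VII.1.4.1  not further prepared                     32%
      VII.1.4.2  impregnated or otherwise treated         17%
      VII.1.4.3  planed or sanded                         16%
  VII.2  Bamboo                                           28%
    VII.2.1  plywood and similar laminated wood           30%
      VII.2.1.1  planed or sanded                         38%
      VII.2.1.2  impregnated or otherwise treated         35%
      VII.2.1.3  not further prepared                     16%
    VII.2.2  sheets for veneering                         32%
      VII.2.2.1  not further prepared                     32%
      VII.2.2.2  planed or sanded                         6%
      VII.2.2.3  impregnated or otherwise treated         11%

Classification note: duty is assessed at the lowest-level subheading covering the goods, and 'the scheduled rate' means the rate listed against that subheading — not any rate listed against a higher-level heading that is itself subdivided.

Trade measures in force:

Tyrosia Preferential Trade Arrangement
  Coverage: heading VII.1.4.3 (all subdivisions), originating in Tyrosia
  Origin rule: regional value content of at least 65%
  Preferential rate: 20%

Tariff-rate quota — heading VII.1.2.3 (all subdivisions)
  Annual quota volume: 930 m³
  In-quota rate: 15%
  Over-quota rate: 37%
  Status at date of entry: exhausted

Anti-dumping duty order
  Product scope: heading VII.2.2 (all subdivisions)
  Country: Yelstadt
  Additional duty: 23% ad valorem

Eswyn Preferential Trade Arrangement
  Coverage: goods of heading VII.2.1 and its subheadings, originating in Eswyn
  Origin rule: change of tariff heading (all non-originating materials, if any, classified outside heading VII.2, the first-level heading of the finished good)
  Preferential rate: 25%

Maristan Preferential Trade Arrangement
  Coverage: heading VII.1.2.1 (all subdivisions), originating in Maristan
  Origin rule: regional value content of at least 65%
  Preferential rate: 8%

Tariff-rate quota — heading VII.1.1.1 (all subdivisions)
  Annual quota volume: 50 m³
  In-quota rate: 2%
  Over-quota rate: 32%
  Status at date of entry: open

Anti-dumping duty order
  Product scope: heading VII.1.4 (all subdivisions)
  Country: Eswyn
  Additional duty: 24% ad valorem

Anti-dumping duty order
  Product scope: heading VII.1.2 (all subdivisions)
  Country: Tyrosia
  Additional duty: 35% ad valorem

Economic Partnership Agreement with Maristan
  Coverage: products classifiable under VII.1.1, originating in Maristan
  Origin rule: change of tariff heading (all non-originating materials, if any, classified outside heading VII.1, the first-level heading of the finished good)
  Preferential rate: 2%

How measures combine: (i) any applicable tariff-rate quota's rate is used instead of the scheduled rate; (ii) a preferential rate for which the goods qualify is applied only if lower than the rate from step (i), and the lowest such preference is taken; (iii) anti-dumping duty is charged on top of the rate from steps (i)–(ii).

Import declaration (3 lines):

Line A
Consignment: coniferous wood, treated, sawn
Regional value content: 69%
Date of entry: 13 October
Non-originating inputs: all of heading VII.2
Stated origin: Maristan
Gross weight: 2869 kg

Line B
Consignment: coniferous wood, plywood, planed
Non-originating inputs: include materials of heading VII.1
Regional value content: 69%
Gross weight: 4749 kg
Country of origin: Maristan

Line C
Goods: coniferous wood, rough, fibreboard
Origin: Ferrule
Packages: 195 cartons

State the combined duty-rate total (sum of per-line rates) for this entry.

Line A: coniferous → VII.1; sawn → VII.1.1; treated → VII.1.1.1. Scheduled 10%. quota on VII.1.1.1 open → in-quota 2%; Maristan agreement on VII.1.2.1: VII.1.1.1 not covered; Maristan agreement on VII.1.1: CTH met → 2% available; preference 2% not lower than 2% → no reduction. → 2%.
Line B: coniferous → VII.1; plywood → VII.1.4; planed → VII.1.4.3. Scheduled 16%. Maristan agreement on VII.1.2.1: VII.1.4.3 not covered; Maristan agreement on VII.1.1: VII.1.4.3 not covered. → 16%.
Line C: coniferous → VII.1; fibreboard → VII.1.3; rough → VII.1.3.1. Scheduled 35%. No special measure applies. → 35%.
Sum: 2% + 16% + 35% = 53%.

53%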